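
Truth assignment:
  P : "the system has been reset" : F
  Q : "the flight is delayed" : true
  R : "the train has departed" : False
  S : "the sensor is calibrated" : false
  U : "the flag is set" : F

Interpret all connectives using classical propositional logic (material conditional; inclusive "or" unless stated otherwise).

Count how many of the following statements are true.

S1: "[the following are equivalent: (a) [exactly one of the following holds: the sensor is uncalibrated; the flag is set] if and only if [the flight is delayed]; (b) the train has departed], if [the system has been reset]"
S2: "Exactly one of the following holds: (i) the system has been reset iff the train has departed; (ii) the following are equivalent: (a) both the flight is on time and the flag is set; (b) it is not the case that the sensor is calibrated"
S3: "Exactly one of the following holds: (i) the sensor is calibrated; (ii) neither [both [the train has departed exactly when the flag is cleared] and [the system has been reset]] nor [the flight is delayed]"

2

S1: This is P → (((¬S ⊕ U) ↔ Q) ↔ R).

¬S = ¬F = T
¬S ⊕ U = T ⊕ F = T
(¬S ⊕ U) ↔ Q = T ↔ T = T
((¬S ⊕ U) ↔ Q) ↔ R = T ↔ F = F
P → (((¬S ⊕ U) ↔ Q) ↔ R) = F → F = T
Hence S1 is true.

S2: Formalization: (P ↔ R) ⊕ ((¬Q ∧ U) ↔ ¬S)

P ↔ R = F ↔ F = T
¬Q = ¬T = F
¬Q ∧ U = F ∧ F = F
¬S = ¬F = T
(¬Q ∧ U) ↔ ¬S = F ↔ T = F
(P ↔ R) ⊕ ((¬Q ∧ U) ↔ ¬S) = T ⊕ F = T
Hence S2 is true.

S3: Formalization: S ⊕ (((R ↔ ¬U) ∧ P) ↓ Q)

¬U = ¬F = T
R ↔ ¬U = F ↔ T = F
(R ↔ ¬U) ∧ P = F ∧ F = F
((R ↔ ¬U) ∧ P) ↓ Q = F ↓ T = F
S ⊕ (((R ↔ ¬U) ∧ P) ↓ Q) = F ⊕ F = F
Hence S3 is false.

True statements: 2 (S1, S2).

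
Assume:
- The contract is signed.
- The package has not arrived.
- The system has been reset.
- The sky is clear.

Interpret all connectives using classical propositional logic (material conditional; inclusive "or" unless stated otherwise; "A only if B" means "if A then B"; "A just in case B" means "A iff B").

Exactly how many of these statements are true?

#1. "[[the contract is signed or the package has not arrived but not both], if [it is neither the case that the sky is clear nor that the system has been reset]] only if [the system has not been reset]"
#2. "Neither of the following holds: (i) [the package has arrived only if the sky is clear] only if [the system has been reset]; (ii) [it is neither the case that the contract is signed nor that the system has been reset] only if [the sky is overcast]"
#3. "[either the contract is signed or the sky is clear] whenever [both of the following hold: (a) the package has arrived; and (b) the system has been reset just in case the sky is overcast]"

Let S = "the sky is overcast" (F), R = "the system has been reset" (T), P = "the contract is signed" (T), Q = "the package has arrived" (F).

#1: Parsed as ((¬S ↓ R) → (P ⊕ ¬Q)) → ¬R

¬S = ¬F = T
¬S ↓ R = T ↓ T = F
¬Q = ¬F = T
P ⊕ ¬Q = T ⊕ T = F
(¬S ↓ R) → (P ⊕ ¬Q) = F → F = T
¬R = ¬T = F
((¬S ↓ R) → (P ⊕ ¬Q)) → ¬R = T → F = F
Thus #1 is false.

#2: Formalization: ((Q → ¬S) → R) ↓ ((P ↓ R) → S)

¬S = ¬F = T
Q → ¬S = F → T = T
(Q → ¬S) → R = T → T = T
P ↓ R = T ↓ T = F
(P ↓ R) → S = F → F = T
((Q → ¬S) → R) ↓ ((P ↓ R) → S) = T ↓ T = F
Thus #2 is false.

#3: Parsed as (Q ∧ (R ↔ S)) → (P ∨ ¬S)

R ↔ S = T ↔ F = F
Q ∧ (R ↔ S) = F ∧ F = F
¬S = ¬F = T
P ∨ ¬S = T ∨ T = T
(Q ∧ (R ↔ S)) → (P ∨ ¬S) = F → T = T
Thus #3 is true.

1 of the 3 statements is true.

1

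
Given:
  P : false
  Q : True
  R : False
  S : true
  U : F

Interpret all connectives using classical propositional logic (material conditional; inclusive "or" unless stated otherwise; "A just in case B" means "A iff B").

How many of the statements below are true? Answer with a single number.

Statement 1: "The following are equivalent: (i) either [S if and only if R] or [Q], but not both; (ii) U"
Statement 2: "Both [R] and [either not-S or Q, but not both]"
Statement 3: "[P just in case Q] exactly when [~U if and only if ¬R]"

Statement 1: In symbols: ((S iff R) xor Q) iff U

S iff R = True iff False = False
(S iff R) xor Q = False xor True = True
((S iff R) xor Q) iff U = True iff False = False
Hence Statement 1 is false.

Statement 2: In symbols: R and (not S xor Q)

not S = not True = False
not S xor Q = False xor True = True
R and (not S xor Q) = False and True = False
So Statement 2 is false.

Statement 3: This is (P iff Q) iff (not U iff not R).

P iff Q = False iff True = False
not U = not False = True
not R = not False = True
not U iff not R = True iff True = True
(P iff Q) iff (not U iff not R) = False iff True = False
Thus Statement 3 is false.

Count: 0.

0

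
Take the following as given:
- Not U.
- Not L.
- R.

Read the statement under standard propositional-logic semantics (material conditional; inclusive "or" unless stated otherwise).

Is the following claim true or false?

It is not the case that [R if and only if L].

This is ~(R <-> L).

R <-> L = T <-> F = F
~(R <-> L) = ~F = T

True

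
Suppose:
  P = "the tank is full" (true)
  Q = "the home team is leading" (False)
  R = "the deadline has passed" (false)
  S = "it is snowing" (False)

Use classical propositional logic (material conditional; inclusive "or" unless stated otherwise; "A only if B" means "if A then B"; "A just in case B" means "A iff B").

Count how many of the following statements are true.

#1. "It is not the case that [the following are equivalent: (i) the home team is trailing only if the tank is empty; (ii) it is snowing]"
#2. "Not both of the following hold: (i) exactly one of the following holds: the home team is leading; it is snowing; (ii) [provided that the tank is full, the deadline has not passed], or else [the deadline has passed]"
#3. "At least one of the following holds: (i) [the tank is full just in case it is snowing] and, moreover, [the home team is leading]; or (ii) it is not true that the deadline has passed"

2

#1: In symbols: ~((~Q -> ~P) <-> S)

~Q = ~F = T
~P = ~T = F
~Q -> ~P = T -> F = F
(~Q -> ~P) <-> S = F <-> F = T
~((~Q -> ~P) <-> S) = ~T = F
So #1 is false.

#2: This is (Q xor S) nand ((P -> ~R) | R).

Q xor S = F xor F = F
~R = ~F = T
P -> ~R = T -> T = T
(P -> ~R) | R = T | F = T
(Q xor S) nand ((P -> ~R) | R) = F nand T = T
Thus #2 is true.

#3: Parsed as ((P <-> S) & Q) | ~R

P <-> S = T <-> F = F
(P <-> S) & Q = F & F = F
~R = ~F = T
((P <-> S) & Q) | ~R = F | T = T
So #3 is true.

2 of the 3 statements are true.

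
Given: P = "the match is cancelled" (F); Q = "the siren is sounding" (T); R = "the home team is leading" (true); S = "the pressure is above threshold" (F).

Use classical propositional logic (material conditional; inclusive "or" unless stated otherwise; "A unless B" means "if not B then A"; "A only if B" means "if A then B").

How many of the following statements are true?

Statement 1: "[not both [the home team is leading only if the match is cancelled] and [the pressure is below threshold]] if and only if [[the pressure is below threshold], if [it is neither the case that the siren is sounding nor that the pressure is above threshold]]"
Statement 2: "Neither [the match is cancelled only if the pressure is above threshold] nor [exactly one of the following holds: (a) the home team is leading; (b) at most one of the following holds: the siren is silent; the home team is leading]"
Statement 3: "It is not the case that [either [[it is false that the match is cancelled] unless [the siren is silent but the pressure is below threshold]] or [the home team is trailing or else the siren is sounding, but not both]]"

1

Statement 1: In symbols: ((R → P) ↑ ¬S) ↔ ((Q ↓ S) → ¬S)

R → P = T → F = F
¬S = ¬F = T
(R → P) ↑ ¬S = F ↑ T = T
Q ↓ S = T ↓ F = F
¬S = ¬F = T
(Q ↓ S) → ¬S = F → T = T
((R → P) ↑ ¬S) ↔ ((Q ↓ S) → ¬S) = T ↔ T = T
So Statement 1 is true.

Statement 2: This is (P → S) ↓ (R ⊕ (¬Q ↑ R)).

P → S = F → F = T
¬Q = ¬T = F
¬Q ↑ R = F ↑ T = T
R ⊕ (¬Q ↑ R) = T ⊕ T = F
(P → S) ↓ (R ⊕ (¬Q ↑ R)) = T ↓ F = F
Hence Statement 2 is false.

Statement 3: Parsed as ¬((¬P ∨ (¬Q ∧ ¬S)) ∨ (¬R ⊕ Q))

¬P = ¬F = T
¬Q = ¬T = F
¬S = ¬F = T
¬Q ∧ ¬S = F ∧ T = F
¬P ∨ (¬Q ∧ ¬S) = T ∨ F = T
¬R = ¬T = F
¬R ⊕ Q = F ⊕ T = T
(¬P ∨ (¬Q ∧ ¬S)) ∨ (¬R ⊕ Q) = T ∨ T = T
¬((¬P ∨ (¬Q ∧ ¬S)) ∨ (¬R ⊕ Q)) = ¬T = F
So Statement 3 is false.

1 of the 3 statements is true (Statement 1).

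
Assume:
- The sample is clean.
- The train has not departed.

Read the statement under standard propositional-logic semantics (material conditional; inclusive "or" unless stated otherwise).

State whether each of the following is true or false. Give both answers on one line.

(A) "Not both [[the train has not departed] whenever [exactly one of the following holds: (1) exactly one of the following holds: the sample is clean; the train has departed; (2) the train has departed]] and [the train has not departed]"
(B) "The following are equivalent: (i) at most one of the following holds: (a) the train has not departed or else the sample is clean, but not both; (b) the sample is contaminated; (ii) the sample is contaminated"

(A) F; (B) F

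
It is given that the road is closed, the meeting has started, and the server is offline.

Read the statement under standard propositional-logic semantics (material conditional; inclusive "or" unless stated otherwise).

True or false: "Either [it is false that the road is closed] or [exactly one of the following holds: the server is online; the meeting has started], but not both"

Let N = "the road is closed" (T), G = "the server is online" (F), V = "the meeting has started" (T).
Formalization: ¬N ⊕ (G ⊕ V)

¬N = ¬T = F
G ⊕ V = F ⊕ T = T
¬N ⊕ (G ⊕ V) = F ⊕ T = T

true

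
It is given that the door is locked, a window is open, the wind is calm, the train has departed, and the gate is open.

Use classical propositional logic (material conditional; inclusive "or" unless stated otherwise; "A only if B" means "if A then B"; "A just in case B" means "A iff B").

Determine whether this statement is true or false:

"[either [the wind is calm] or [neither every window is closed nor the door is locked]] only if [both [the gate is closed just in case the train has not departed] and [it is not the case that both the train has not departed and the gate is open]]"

true

Let D = "the wind is strong" (False), Q = "a window is open" (True), S = "the door is locked" (True), M = "the gate is open" (True), V = "the train has departed" (True).
In symbols: (not D or (not Q nor S)) -> ((not M iff not V) and (not V nand M))

not D = not False = True
not Q = not True = False
not Q nor S = False nor True = False
not D or (not Q nor S) = True or False = True
not M = not True = False
not V = not True = False
not M iff not V = False iff False = True
not V = not True = False
not V nand M = False nand True = True
(not M iff not V) and (not V nand M) = True and True = True
(not D or (not Q nor S)) -> ((not M iff not V) and (not V nand M)) = True -> True = True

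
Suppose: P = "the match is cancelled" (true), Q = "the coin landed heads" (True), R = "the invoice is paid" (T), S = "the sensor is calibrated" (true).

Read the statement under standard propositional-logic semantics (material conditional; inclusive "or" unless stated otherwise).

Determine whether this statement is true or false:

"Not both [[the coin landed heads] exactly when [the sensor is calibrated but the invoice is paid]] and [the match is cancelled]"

Formalization: (Q ↔ (S ∧ R)) ↑ P

S ∧ R = T ∧ T = T
Q ↔ (S ∧ R) = T ↔ T = T
(Q ↔ (S ∧ R)) ↑ P = T ↑ T = F

The statement is false.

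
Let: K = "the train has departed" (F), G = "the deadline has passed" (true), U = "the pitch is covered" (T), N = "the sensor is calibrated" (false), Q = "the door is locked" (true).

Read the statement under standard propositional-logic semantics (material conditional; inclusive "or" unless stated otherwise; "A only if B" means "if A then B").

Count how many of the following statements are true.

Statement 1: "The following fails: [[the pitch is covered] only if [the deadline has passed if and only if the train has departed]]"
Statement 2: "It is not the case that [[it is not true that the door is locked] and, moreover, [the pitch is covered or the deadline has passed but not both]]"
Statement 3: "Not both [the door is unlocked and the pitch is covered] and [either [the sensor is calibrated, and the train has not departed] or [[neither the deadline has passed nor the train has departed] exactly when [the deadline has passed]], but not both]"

3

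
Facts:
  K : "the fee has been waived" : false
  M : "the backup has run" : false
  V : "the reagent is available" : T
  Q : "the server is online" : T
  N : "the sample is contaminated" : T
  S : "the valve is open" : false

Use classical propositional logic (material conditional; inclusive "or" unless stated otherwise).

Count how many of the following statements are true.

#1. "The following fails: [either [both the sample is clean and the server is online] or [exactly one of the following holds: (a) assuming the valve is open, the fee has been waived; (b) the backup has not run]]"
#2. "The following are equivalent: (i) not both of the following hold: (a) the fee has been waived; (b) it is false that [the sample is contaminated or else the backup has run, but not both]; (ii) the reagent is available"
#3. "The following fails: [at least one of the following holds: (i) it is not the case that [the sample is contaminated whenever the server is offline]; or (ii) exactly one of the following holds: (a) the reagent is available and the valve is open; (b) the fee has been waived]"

#1: In symbols: ~((~N & Q) | ((S -> K) xor ~M))

~N = ~T = F
~N & Q = F & T = F
S -> K = F -> F = T
~M = ~F = T
(S -> K) xor ~M = T xor T = F
(~N & Q) | ((S -> K) xor ~M) = F | F = F
~((~N & Q) | ((S -> K) xor ~M)) = ~F = T
So #1 is true.

#2: In symbols: (K nand ~(N xor M)) <-> V

N xor M = T xor F = T
~(N xor M) = ~T = F
K nand ~(N xor M) = F nand F = T
(K nand ~(N xor M)) <-> V = T <-> T = T
Hence #2 is true.

#3: Formalization: ~(~(~Q -> N) | ((V & S) xor K))

~Q = ~T = F
~Q -> N = F -> T = T
~(~Q -> N) = ~T = F
V & S = T & F = F
(V & S) xor K = F xor F = F
~(~Q -> N) | ((V & S) xor K) = F | F = F
~(~(~Q -> N) | ((V & S) xor K)) = ~F = T
Thus #3 is true.

3 of the 3 statements are true.

3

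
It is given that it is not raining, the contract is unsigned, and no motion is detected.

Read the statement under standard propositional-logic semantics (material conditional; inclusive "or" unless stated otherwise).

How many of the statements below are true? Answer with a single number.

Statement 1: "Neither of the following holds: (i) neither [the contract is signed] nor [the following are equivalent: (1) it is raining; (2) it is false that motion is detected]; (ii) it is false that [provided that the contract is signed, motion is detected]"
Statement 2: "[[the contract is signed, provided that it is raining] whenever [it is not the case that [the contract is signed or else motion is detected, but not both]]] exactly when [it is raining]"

0

Let Q = "the contract is signed" (F), P = "it is raining" (F), R = "motion is detected" (F).

Statement 1: In symbols: (Q nor (P <-> ~R)) nor ~(Q -> R)

~R = ~F = T
P <-> ~R = F <-> T = F
Q nor (P <-> ~R) = F nor F = T
Q -> R = F -> F = T
~(Q -> R) = ~T = F
(Q nor (P <-> ~R)) nor ~(Q -> R) = T nor F = F
Hence Statement 1 is false.

Statement 2: Parsed as (~(Q xor R) -> (P -> Q)) <-> P

Q xor R = F xor F = F
~(Q xor R) = ~F = T
P -> Q = F -> F = T
~(Q xor R) -> (P -> Q) = T -> T = T
(~(Q xor R) -> (P -> Q)) <-> P = T <-> F = F
Thus Statement 2 is false.

Count: 0.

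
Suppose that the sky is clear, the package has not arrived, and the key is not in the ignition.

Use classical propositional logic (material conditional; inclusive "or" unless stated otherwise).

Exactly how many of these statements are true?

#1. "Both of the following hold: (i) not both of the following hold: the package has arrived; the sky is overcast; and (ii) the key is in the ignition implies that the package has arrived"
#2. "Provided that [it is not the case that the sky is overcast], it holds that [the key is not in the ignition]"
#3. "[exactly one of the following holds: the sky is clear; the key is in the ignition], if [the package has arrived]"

3

Let H = "the package has arrived" (False), Q = "the sky is overcast" (False), K = "the key is in the ignition" (False).

#1: In symbols: (H nand Q) and (K -> H)

H nand Q = False nand False = True
K -> H = False -> False = True
(H nand Q) and (K -> H) = True and True = True
So #1 is true.

#2: In symbols: not Q -> not K

not Q = not False = True
not K = not False = True
not Q -> not K = True -> True = True
Hence #2 is true.

#3: Parsed as H -> (not Q xor K)

not Q = not False = True
not Q xor K = True xor False = True
H -> (not Q xor K) = False -> True = True
Hence #3 is true.

Count: 3.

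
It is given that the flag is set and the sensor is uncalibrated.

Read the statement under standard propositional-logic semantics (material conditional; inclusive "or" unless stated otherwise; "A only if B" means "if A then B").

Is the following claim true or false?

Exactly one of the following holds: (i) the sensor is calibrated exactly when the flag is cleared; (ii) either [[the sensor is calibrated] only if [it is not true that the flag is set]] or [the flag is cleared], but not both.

Let Q = "the sensor is calibrated" (F), V = "the flag is set" (T).
In symbols: (Q <-> ~V) xor ((Q -> ~V) xor ~V)

~V = ~T = F
Q <-> ~V = F <-> F = T
~V = ~T = F
Q -> ~V = F -> F = T
~V = ~T = F
(Q -> ~V) xor ~V = T xor F = T
(Q <-> ~V) xor ((Q -> ~V) xor ~V) = T xor T = F

false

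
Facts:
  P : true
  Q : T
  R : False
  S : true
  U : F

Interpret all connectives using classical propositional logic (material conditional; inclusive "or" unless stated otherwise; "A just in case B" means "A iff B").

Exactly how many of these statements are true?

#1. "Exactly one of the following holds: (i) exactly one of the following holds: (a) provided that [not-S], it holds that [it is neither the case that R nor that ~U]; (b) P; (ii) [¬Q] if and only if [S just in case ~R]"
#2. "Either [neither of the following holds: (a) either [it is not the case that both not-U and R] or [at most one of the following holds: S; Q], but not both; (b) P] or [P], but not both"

1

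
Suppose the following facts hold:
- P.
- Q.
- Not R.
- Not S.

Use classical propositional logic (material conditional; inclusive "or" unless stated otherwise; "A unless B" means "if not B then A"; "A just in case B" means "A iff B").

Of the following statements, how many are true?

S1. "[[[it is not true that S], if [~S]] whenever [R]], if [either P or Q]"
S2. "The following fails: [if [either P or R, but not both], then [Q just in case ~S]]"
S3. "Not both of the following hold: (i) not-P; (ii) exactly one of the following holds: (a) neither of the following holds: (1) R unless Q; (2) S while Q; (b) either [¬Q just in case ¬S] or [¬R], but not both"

2

S1: Formalization: (P | Q) -> (R -> (~S -> ~S))

P | Q = T | T = T
~S = ~F = T
~S = ~F = T
~S -> ~S = T -> T = T
R -> (~S -> ~S) = F -> T = T
(P | Q) -> (R -> (~S -> ~S)) = T -> T = T
Thus S1 is true.

S2: This is ~((P xor R) -> (Q <-> ~S)).

P xor R = T xor F = T
~S = ~F = T
Q <-> ~S = T <-> T = T
(P xor R) -> (Q <-> ~S) = T -> T = T
~((P xor R) -> (Q <-> ~S)) = ~T = F
So S2 is false.

S3: In symbols: ~P nand (((R | Q) nor (S & Q)) xor ((~Q <-> ~S) xor ~R))

~P = ~T = F
R | Q = F | T = T
S & Q = F & T = F
(R | Q) nor (S & Q) = T nor F = F
~Q = ~T = F
~S = ~F = T
~Q <-> ~S = F <-> T = F
~R = ~F = T
(~Q <-> ~S) xor ~R = F xor T = T
((R | Q) nor (S & Q)) xor ((~Q <-> ~S) xor ~R) = F xor T = T
~P nand (((R | Q) nor (S & Q)) xor ((~Q <-> ~S) xor ~R)) = F nand T = T
So S3 is true.

Count: 2.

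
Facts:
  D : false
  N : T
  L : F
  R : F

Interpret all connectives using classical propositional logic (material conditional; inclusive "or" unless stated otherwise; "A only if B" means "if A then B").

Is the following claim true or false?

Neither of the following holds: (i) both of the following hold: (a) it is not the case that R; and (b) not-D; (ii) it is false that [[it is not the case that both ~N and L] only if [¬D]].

Values: R=F, D=F, N=T, L=F.
This is (¬R ∧ ¬D) ↓ ¬((¬N ↑ L) → ¬D).

¬R = ¬F = T
¬D = ¬F = T
¬R ∧ ¬D = T ∧ T = T
¬N = ¬T = F
¬N ↑ L = F ↑ F = T
¬D = ¬F = T
(¬N ↑ L) → ¬D = T → T = T
¬((¬N ↑ L) → ¬D) = ¬T = F
(¬R ∧ ¬D) ↓ ¬((¬N ↑ L) → ¬D) = T ↓ F = F

False.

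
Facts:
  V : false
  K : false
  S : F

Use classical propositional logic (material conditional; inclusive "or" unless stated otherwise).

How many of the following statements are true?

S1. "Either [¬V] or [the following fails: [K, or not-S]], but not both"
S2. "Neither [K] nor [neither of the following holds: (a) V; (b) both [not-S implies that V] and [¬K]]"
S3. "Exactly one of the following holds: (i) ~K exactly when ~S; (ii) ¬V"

1

S1: In symbols: ~V xor ~(K | ~S)

~V = ~F = T
~S = ~F = T
K | ~S = F | T = T
~(K | ~S) = ~T = F
~V xor ~(K | ~S) = T xor F = T
So S1 is true.

S2: Formalization: K nor (V nor ((~S -> V) & ~K))

~S = ~F = T
~S -> V = T -> F = F
~K = ~F = T
(~S -> V) & ~K = F & T = F
V nor ((~S -> V) & ~K) = F nor F = T
K nor (V nor ((~S -> V) & ~K)) = F nor T = F
Hence S2 is false.

S3: This is (~K <-> ~S) xor ~V.

~K = ~F = T
~S = ~F = T
~K <-> ~S = T <-> T = T
~V = ~F = T
(~K <-> ~S) xor ~V = T xor T = F
Thus S3 is false.

Count: 1.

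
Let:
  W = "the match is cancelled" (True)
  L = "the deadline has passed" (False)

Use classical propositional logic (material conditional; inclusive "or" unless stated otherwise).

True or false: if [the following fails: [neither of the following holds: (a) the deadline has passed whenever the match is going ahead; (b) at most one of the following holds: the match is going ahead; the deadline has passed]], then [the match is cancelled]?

True.

Values: W=T, L=F.
Parsed as ~((~W -> L) nor (~W nand L)) -> W

~W = ~T = F
~W -> L = F -> F = T
~W = ~T = F
~W nand L = F nand F = T
(~W -> L) nor (~W nand L) = T nor T = F
~((~W -> L) nor (~W nand L)) = ~F = T
~((~W -> L) nor (~W nand L)) -> W = T -> T = T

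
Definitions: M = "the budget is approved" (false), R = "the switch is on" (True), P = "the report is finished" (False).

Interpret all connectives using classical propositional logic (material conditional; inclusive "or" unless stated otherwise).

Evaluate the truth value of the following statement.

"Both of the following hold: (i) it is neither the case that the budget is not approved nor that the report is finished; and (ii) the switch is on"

This is (¬M ↓ P) ∧ R.

¬M = ¬F = T
¬M ↓ P = T ↓ F = F
(¬M ↓ P) ∧ R = F ∧ T = F

The statement is false.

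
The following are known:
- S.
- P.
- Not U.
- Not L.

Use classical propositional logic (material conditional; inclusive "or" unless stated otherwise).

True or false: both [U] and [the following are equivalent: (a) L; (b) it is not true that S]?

False.

This is U ∧ (L ↔ ¬S).

¬S = ¬T = F
L ↔ ¬S = F ↔ F = T
U ∧ (L ↔ ¬S) = F ∧ T = F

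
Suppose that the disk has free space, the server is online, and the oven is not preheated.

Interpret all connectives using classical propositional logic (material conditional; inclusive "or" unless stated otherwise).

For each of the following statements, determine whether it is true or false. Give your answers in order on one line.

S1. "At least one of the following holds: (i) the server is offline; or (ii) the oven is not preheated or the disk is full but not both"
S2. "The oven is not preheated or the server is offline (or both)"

Let Q = "the server is online" (T), R = "the oven is preheated" (F), P = "the disk is full" (F).

S1: Parsed as ¬Q ∨ (¬R ⊕ P)

¬Q = ¬T = F
¬R = ¬F = T
¬R ⊕ P = T ⊕ F = T
¬Q ∨ (¬R ⊕ P) = F ∨ T = T
Hence S1 is true.

S2: This is ¬R ∨ ¬Q.

¬R = ¬F = T
¬Q = ¬T = F
¬R ∨ ¬Q = T ∨ F = T
So S2 is true.

S1 T, S2 T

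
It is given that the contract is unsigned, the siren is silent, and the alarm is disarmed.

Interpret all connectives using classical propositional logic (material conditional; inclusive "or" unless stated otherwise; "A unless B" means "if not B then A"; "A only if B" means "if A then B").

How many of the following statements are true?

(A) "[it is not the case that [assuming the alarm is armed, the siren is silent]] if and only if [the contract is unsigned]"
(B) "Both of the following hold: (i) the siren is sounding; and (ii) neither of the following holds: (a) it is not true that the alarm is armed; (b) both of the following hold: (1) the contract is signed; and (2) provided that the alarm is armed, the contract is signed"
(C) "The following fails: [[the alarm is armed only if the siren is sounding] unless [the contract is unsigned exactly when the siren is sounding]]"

0

Let H = "the alarm is armed" (F), Q = "the siren is sounding" (F), G = "the contract is signed" (F).

(A): In symbols: ¬(H → ¬Q) ↔ ¬G

¬Q = ¬F = T
H → ¬Q = F → T = T
¬(H → ¬Q) = ¬T = F
¬G = ¬F = T
¬(H → ¬Q) ↔ ¬G = F ↔ T = F
So (A) is false.

(B): This is Q ∧ (¬H ↓ (G ∧ (H → G))).

¬H = ¬F = T
H → G = F → F = T
G ∧ (H → G) = F ∧ T = F
¬H ↓ (G ∧ (H → G)) = T ↓ F = F
Q ∧ (¬H ↓ (G ∧ (H → G))) = F ∧ F = F
Hence (B) is false.

(C): Parsed as ¬((H → Q) ∨ (¬G ↔ Q))

H → Q = F → F = T
¬G = ¬F = T
¬G ↔ Q = T ↔ F = F
(H → Q) ∨ (¬G ↔ Q) = T ∨ F = T
¬((H → Q) ∨ (¬G ↔ Q)) = ¬T = F
Hence (C) is false.

Count: 0.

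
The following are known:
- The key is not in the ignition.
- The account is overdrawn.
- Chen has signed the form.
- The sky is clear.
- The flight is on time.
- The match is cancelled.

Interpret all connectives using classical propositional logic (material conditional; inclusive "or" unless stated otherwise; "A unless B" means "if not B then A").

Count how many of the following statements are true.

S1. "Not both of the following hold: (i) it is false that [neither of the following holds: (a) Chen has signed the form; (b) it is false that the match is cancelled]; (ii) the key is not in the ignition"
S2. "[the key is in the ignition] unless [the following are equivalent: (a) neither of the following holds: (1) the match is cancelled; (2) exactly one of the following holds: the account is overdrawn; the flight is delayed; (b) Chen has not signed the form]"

Let N = "Chen has signed the form" (T), R = "the match is cancelled" (T), W = "the key is in the ignition" (F), U = "the account is overdrawn" (T), S = "the flight is delayed" (F).

S1: This is ¬(N ↓ ¬R) ↑ ¬W.

¬R = ¬T = F
N ↓ ¬R = T ↓ F = F
¬(N ↓ ¬R) = ¬F = T
¬W = ¬F = T
¬(N ↓ ¬R) ↑ ¬W = T ↑ T = F
Thus S1 is false.

S2: Parsed as W ∨ ((R ↓ (U ⊕ S)) ↔ ¬N)

U ⊕ S = T ⊕ F = T
R ↓ (U ⊕ S) = T ↓ T = F
¬N = ¬T = F
(R ↓ (U ⊕ S)) ↔ ¬N = F ↔ F = T
W ∨ ((R ↓ (U ⊕ S)) ↔ ¬N) = F ∨ T = T
Thus S2 is true.

1 of the 2 statements is true.

1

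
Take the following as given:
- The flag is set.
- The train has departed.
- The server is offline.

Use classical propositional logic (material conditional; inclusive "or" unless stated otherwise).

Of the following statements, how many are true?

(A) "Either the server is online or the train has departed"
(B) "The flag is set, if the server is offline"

2

Let R = "the server is online" (F), S = "the train has departed" (T), M = "the flag is set" (T).

(A): In symbols: R ∨ S

R ∨ S = F ∨ T = T
Hence (A) is true.

(B): Formalization: ¬R → M

¬R = ¬F = T
¬R → M = T → T = T
So (B) is true.

True statements: 2 ((A), (B)).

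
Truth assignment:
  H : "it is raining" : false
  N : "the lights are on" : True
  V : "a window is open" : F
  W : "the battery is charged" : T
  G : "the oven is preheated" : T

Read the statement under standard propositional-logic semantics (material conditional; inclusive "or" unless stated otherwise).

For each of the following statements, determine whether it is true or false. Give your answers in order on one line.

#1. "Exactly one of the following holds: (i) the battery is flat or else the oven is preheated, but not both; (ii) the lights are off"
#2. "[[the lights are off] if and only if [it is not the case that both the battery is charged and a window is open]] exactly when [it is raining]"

#1: In symbols: (not W xor G) xor not N

not W = not True = False
not W xor G = False xor True = True
not N = not True = False
(not W xor G) xor not N = True xor False = True
Thus #1 is true.

#2: Parsed as (not N iff (W nand V)) iff H

not N = not True = False
W nand V = True nand False = True
not N iff (W nand V) = False iff True = False
(not N iff (W nand V)) iff H = False iff False = True
So #2 is true.

#1 T / #2 T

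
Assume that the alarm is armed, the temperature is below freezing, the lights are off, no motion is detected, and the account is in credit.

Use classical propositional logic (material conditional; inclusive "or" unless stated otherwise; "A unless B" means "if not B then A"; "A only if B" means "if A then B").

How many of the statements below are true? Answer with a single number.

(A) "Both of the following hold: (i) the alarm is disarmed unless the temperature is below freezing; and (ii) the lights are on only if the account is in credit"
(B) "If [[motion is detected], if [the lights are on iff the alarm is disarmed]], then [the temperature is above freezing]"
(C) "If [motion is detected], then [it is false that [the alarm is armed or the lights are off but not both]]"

3

Let W = "the alarm is armed" (T), S = "the temperature is below freezing" (T), V = "the lights are on" (F), R = "the account is overdrawn" (F), P = "motion is detected" (F).

(A): Parsed as (¬W ∨ S) ∧ (V → ¬R)

¬W = ¬T = F
¬W ∨ S = F ∨ T = T
¬R = ¬F = T
V → ¬R = F → T = T
(¬W ∨ S) ∧ (V → ¬R) = T ∧ T = T
Thus (A) is true.

(B): In symbols: ((V ↔ ¬W) → P) → ¬S

¬W = ¬T = F
V ↔ ¬W = F ↔ F = T
(V ↔ ¬W) → P = T → F = F
¬S = ¬T = F
((V ↔ ¬W) → P) → ¬S = F → F = T
Thus (B) is true.

(C): This is P → ¬(W ⊕ ¬V).

¬V = ¬F = T
W ⊕ ¬V = T ⊕ T = F
¬(W ⊕ ¬V) = ¬F = T
P → ¬(W ⊕ ¬V) = F → T = T
So (C) is true.

3 of the 3 statements are true ((A), (B), (C)).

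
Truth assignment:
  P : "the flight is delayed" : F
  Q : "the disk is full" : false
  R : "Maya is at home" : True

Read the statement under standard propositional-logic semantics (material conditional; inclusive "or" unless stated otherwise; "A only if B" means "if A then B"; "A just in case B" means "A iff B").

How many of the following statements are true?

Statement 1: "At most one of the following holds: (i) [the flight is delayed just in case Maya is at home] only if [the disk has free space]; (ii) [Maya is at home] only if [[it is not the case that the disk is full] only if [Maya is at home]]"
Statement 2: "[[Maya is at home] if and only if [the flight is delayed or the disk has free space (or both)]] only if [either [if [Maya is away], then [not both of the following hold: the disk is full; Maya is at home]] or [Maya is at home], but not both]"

Statement 1: This is ((P ↔ R) → ¬Q) ↑ (R → (¬Q → R)).

P ↔ R = F ↔ T = F
¬Q = ¬F = T
(P ↔ R) → ¬Q = F → T = T
¬Q = ¬F = T
¬Q → R = T → T = T
R → (¬Q → R) = T → T = T
((P ↔ R) → ¬Q) ↑ (R → (¬Q → R)) = T ↑ T = F
So Statement 1 is false.

Statement 2: Parsed as (R ↔ (P ∨ ¬Q)) → ((¬R → (Q ↑ R)) ⊕ R)

¬Q = ¬F = T
P ∨ ¬Q = F ∨ T = T
R ↔ (P ∨ ¬Q) = T ↔ T = T
¬R = ¬T = F
Q ↑ R = F ↑ T = T
¬R → (Q ↑ R) = F → T = T
(¬R → (Q ↑ R)) ⊕ R = T ⊕ T = F
(R ↔ (P ∨ ¬Q)) → ((¬R → (Q ↑ R)) ⊕ R) = T → F = F
Thus Statement 2 is false.

Count: 0.

0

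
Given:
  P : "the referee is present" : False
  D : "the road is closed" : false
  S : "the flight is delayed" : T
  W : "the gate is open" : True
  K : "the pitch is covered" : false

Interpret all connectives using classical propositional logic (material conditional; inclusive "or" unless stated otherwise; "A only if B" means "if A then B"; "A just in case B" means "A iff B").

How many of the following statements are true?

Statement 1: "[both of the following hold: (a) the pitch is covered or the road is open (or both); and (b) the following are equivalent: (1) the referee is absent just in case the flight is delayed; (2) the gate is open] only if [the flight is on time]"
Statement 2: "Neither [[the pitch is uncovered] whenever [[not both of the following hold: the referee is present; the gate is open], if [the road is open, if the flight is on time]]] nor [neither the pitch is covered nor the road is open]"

Statement 1: Parsed as ((K ∨ ¬D) ∧ ((¬P ↔ S) ↔ W)) → ¬S

¬D = ¬F = T
K ∨ ¬D = F ∨ T = T
¬P = ¬F = T
¬P ↔ S = T ↔ T = T
(¬P ↔ S) ↔ W = T ↔ T = T
(K ∨ ¬D) ∧ ((¬P ↔ S) ↔ W) = T ∧ T = T
¬S = ¬T = F
((K ∨ ¬D) ∧ ((¬P ↔ S) ↔ W)) → ¬S = T → F = F
So Statement 1 is false.

Statement 2: Parsed as (((¬S → ¬D) → (P ↑ W)) → ¬K) ↓ (K ↓ ¬D)

¬S = ¬T = F
¬D = ¬F = T
¬S → ¬D = F → T = T
P ↑ W = F ↑ T = T
(¬S → ¬D) → (P ↑ W) = T → T = T
¬K = ¬F = T
((¬S → ¬D) → (P ↑ W)) → ¬K = T → T = T
¬D = ¬F = T
K ↓ ¬D = F ↓ T = F
(((¬S → ¬D) → (P ↑ W)) → ¬K) ↓ (K ↓ ¬D) = T ↓ F = F
So Statement 2 is false.

Count: 0.

0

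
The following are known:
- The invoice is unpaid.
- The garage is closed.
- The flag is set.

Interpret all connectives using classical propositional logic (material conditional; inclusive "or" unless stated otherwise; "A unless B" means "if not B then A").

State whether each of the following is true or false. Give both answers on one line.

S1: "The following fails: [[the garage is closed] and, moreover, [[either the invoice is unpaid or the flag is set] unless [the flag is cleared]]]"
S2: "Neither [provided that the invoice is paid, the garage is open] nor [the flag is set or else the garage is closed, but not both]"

S1 false; S2 false

Let Q = "the garage is closed" (T), P = "the invoice is paid" (F), R = "the flag is set" (T).

S1: This is ¬(Q ∧ ((¬P ∨ R) ∨ ¬R)).

¬P = ¬F = T
¬P ∨ R = T ∨ T = T
¬R = ¬T = F
(¬P ∨ R) ∨ ¬R = T ∨ F = T
Q ∧ ((¬P ∨ R) ∨ ¬R) = T ∧ T = T
¬(Q ∧ ((¬P ∨ R) ∨ ¬R)) = ¬T = F
So S1 is false.

S2: This is (P → ¬Q) ↓ (R ⊕ Q).

¬Q = ¬T = F
P → ¬Q = F → F = T
R ⊕ Q = T ⊕ T = F
(P → ¬Q) ↓ (R ⊕ Q) = T ↓ F = F
Thus S2 is false.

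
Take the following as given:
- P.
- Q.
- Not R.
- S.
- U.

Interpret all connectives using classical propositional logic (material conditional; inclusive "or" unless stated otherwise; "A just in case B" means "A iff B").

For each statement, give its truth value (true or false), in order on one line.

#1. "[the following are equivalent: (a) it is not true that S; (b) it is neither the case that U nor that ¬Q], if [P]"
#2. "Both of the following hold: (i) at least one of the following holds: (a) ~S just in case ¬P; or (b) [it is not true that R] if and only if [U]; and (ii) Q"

#1: In symbols: P -> (~S <-> (U nor ~Q))

~S = ~T = F
~Q = ~T = F
U nor ~Q = T nor F = F
~S <-> (U nor ~Q) = F <-> F = T
P -> (~S <-> (U nor ~Q)) = T -> T = T
Thus #1 is true.

#2: Parsed as ((~S <-> ~P) | (~R <-> U)) & Q

~S = ~T = F
~P = ~T = F
~S <-> ~P = F <-> F = T
~R = ~F = T
~R <-> U = T <-> T = T
(~S <-> ~P) | (~R <-> U) = T | T = T
((~S <-> ~P) | (~R <-> U)) & Q = T & T = T
So #2 is true.

#1 True; #2 True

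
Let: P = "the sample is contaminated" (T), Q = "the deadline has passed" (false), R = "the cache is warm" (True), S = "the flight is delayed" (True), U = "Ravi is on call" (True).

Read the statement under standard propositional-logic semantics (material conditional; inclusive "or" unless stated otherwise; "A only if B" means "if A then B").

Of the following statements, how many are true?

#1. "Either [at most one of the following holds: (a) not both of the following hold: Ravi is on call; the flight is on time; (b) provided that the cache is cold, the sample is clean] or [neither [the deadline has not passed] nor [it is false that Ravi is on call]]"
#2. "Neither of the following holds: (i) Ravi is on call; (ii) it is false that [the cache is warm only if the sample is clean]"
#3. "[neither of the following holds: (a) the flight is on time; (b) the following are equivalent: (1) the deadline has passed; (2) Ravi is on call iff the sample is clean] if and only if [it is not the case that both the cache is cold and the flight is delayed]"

0

#1: Parsed as ((U nand ~S) nand (~R -> ~P)) | (~Q nor ~U)

~S = ~T = F
U nand ~S = T nand F = T
~R = ~T = F
~P = ~T = F
~R -> ~P = F -> F = T
(U nand ~S) nand (~R -> ~P) = T nand T = F
~Q = ~F = T
~U = ~T = F
~Q nor ~U = T nor F = F
((U nand ~S) nand (~R -> ~P)) | (~Q nor ~U) = F | F = F
So #1 is false.

#2: Formalization: U nor ~(R -> ~P)

~P = ~T = F
R -> ~P = T -> F = F
~(R -> ~P) = ~F = T
U nor ~(R -> ~P) = T nor T = F
Hence #2 is false.

#3: This is (~S nor (Q <-> (U <-> ~P))) <-> (~R nand S).

~S = ~T = F
~P = ~T = F
U <-> ~P = T <-> F = F
Q <-> (U <-> ~P) = F <-> F = T
~S nor (Q <-> (U <-> ~P)) = F nor T = F
~R = ~T = F
~R nand S = F nand T = T
(~S nor (Q <-> (U <-> ~P))) <-> (~R nand S) = F <-> T = F
Thus #3 is false.

True statements: 0 (none).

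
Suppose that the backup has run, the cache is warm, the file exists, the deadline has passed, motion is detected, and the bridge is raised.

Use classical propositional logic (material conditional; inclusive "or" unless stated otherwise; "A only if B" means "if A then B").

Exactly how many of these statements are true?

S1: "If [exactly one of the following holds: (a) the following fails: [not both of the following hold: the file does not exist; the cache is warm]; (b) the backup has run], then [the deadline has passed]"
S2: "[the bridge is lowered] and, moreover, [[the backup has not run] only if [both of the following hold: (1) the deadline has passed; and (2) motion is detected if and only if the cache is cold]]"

Let R = "the file exists" (T), Q = "the cache is warm" (T), P = "the backup has run" (T), S = "the deadline has passed" (T), V = "the bridge is raised" (T), U = "motion is detected" (T).

S1: This is (¬(¬R ↑ Q) ⊕ P) → S.

¬R = ¬T = F
¬R ↑ Q = F ↑ T = T
¬(¬R ↑ Q) = ¬T = F
¬(¬R ↑ Q) ⊕ P = F ⊕ T = T
(¬(¬R ↑ Q) ⊕ P) → S = T → T = T
Hence S1 is true.

S2: This is ¬V ∧ (¬P → (S ∧ (U ↔ ¬Q))).

¬V = ¬T = F
¬P = ¬T = F
¬Q = ¬T = F
U ↔ ¬Q = T ↔ F = F
S ∧ (U ↔ ¬Q) = T ∧ F = F
¬P → (S ∧ (U ↔ ¬Q)) = F → F = T
¬V ∧ (¬P → (S ∧ (U ↔ ¬Q))) = F ∧ T = F
Thus S2 is false.

True statements: 1 (S1).

1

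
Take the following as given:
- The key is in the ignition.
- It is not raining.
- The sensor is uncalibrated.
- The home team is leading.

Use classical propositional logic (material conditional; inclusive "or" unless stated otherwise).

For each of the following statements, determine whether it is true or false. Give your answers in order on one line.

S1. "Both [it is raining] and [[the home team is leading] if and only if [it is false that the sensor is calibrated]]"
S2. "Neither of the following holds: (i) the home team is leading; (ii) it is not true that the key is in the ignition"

Let Q = "it is raining" (F), S = "the home team is leading" (T), R = "the sensor is calibrated" (F), P = "the key is in the ignition" (T).

S1: In symbols: Q ∧ (S ↔ ¬R)

¬R = ¬F = T
S ↔ ¬R = T ↔ T = T
Q ∧ (S ↔ ¬R) = F ∧ T = F
Hence S1 is false.

S2: Parsed as S ↓ ¬P

¬P = ¬T = F
S ↓ ¬P = T ↓ F = F
So S2 is false.

S1 False, S2 False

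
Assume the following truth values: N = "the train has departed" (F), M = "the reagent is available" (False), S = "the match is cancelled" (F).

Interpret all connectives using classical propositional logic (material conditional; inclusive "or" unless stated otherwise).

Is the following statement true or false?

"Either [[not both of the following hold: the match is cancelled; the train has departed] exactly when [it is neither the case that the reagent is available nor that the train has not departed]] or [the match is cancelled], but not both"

Values: S=False, N=False, M=False.
This is ((S nand N) iff (M nor not N)) xor S.

S nand N = False nand False = True
not N = not False = True
M nor not N = False nor True = False
(S nand N) iff (M nor not N) = True iff False = False
((S nand N) iff (M nor not N)) xor S = False xor False = False

False.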